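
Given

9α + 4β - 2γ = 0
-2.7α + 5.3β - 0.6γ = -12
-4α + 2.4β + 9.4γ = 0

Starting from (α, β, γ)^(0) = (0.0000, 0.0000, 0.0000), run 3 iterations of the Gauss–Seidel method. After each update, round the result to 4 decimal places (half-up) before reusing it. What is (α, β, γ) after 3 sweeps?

Iteration 1:
  α = (0 - (4)·0.0000 - (-2)·0.0000) / (9) = 0.0000
  β = (-12 - (-2.7)·0.0000 - (-0.6)·0.0000) / (5.3) = -2.2642
  γ = (0 - (-4)·0.0000 - (2.4)·-2.2642) / (9.4) = 0.5781
Iteration 2:
  α = (0 - (4)·-2.2642 - (-2)·0.5781) / (9) = 1.1348
  β = (-12 - (-2.7)·1.1348 - (-0.6)·0.5781) / (5.3) = -1.6206
  γ = (0 - (-4)·1.1348 - (2.4)·-1.6206) / (9.4) = 0.8967
Iteration 3:
  α = (0 - (4)·-1.6206 - (-2)·0.8967) / (9) = 0.9195
  β = (-12 - (-2.7)·0.9195 - (-0.6)·0.8967) / (5.3) = -1.6942
  γ = (0 - (-4)·0.9195 - (2.4)·-1.6942) / (9.4) = 0.8238

(0.9195, -1.6942, 0.8238)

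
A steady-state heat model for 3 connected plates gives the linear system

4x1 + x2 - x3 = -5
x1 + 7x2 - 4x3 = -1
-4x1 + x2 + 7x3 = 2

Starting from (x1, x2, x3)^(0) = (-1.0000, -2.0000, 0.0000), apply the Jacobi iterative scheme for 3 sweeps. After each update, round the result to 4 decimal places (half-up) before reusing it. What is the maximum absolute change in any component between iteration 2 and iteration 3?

Iteration 1:
  x1 = (-5 - (1)·-2.0000 - (-1)·0.0000) / (4) = -0.7500
  x2 = (-1 - (1)·-1.0000 - (-4)·0.0000) / (7) = 0.0000
  x3 = (2 - (-4)·-1.0000 - (1)·-2.0000) / (7) = 0.0000
Iteration 2:
  x1 = (-5 - (1)·0.0000 - (-1)·0.0000) / (4) = -1.2500
  x2 = (-1 - (1)·-0.7500 - (-4)·0.0000) / (7) = -0.0357
  x3 = (2 - (-4)·-0.7500 - (1)·0.0000) / (7) = -0.1429
Iteration 3:
  x1 = (-5 - (1)·-0.0357 - (-1)·-0.1429) / (4) = -1.2768
  x2 = (-1 - (1)·-1.2500 - (-4)·-0.1429) / (7) = -0.0459
  x3 = (2 - (-4)·-1.2500 - (1)·-0.0357) / (7) = -0.4235
Change: (-0.0268, -0.0102, -0.2806) → max |·| = 0.2806

0.2806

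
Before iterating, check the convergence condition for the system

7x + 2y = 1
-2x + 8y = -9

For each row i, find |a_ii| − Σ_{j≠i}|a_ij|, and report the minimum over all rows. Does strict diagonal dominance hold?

row 1: |7| − (2) = 5
row 2: |8| − (2) = 6
minimum over rows = 5 → strictly diagonally dominant (convergence guaranteed)

5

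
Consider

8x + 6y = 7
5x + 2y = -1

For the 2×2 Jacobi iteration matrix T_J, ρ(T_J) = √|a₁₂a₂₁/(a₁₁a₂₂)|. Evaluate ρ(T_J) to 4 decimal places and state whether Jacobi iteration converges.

a₁₂a₂₁/(a₁₁a₂₂) = (6)·(5) / ((8)·(2)) = 1.875000
ρ = √|1.875000| = √1.875000 = 1.3693
ρ > 1, so Jacobi diverges

1.3693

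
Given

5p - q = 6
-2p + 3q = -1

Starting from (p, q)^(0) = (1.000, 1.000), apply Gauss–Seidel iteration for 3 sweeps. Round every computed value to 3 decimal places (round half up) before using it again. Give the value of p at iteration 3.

Iteration 1:
  p = (6 - (-1)·1.000) / (5) = 1.400
  q = (-1 - (-2)·1.400) / (3) = 0.600
Iteration 2:
  p = (6 - (-1)·0.600) / (5) = 1.320
  q = (-1 - (-2)·1.320) / (3) = 0.547
Iteration 3:
  p = (6 - (-1)·0.547) / (5) = 1.309
  q = (-1 - (-2)·1.309) / (3) = 0.539

1.309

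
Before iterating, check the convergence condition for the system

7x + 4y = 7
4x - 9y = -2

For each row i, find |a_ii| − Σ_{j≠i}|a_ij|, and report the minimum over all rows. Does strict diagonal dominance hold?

3

row 1: |7| − (4) = 3
row 2: |-9| − (4) = 5
minimum over rows = 3 → strictly diagonally dominant (convergence guaranteed)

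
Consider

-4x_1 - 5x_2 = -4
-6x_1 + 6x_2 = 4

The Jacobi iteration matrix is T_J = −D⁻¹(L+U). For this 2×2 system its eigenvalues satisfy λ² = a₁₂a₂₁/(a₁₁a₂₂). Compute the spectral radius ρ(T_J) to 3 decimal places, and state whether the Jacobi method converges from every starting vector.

a₁₂a₂₁/(a₁₁a₂₂) = (-5)·(-6) / ((-4)·(6)) = -1.250000
ρ = √|-1.250000| = √1.250000 = 1.118
ρ > 1, so Jacobi diverges

1.118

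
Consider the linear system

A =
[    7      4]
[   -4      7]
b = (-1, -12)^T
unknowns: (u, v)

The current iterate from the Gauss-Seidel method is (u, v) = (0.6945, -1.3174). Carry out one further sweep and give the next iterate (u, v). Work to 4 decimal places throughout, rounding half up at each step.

One sweep:
  u = (-1 - (4)·-1.3174) / (7) = 0.6099
  v = (-12 - (-4)·0.6099) / (7) = -1.3658

(0.6099, -1.3658)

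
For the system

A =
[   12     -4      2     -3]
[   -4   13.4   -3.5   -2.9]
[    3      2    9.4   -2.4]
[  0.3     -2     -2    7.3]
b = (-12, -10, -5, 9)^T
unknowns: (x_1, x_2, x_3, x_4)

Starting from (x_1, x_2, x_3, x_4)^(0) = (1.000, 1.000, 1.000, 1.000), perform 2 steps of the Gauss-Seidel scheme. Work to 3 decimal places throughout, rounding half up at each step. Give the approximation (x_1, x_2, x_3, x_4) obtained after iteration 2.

(-0.864, -0.757, 0.195, 1.114)

Iteration 1:
  x_1 = (-12 - (-4)·1.000 - (2)·1.000 - (-3)·1.000) / (12) = -0.583
  x_2 = (-10 - (-4)·-0.583 - (-3.5)·1.000 - (-2.9)·1.000) / (13.4) = -0.443
  x_3 = (-5 - (3)·-0.583 - (2)·-0.443 - (-2.4)·1.000) / (9.4) = 0.004
  x_4 = (9 - (0.3)·-0.583 - (-2)·-0.443 - (-2)·0.004) / (7.3) = 1.137
Iteration 2:
  x_1 = (-12 - (-4)·-0.443 - (2)·0.004 - (-3)·1.137) / (12) = -0.864
  x_2 = (-10 - (-4)·-0.864 - (-3.5)·0.004 - (-2.9)·1.137) / (13.4) = -0.757
  x_3 = (-5 - (3)·-0.864 - (2)·-0.757 - (-2.4)·1.137) / (9.4) = 0.195
  x_4 = (9 - (0.3)·-0.864 - (-2)·-0.757 - (-2)·0.195) / (7.3) = 1.114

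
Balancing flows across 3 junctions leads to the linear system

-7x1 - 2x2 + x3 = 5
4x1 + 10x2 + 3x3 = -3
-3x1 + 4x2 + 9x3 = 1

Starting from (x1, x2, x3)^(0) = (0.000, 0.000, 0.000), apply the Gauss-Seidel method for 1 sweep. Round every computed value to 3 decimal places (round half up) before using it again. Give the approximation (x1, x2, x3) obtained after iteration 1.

Iteration 1:
  x1 = (5 - (-2)·0.000 - (1)·0.000) / (-7) = -0.714
  x2 = (-3 - (4)·-0.714 - (3)·0.000) / (10) = -0.014
  x3 = (1 - (-3)·-0.714 - (4)·-0.014) / (9) = -0.121

(-0.714, -0.014, -0.121)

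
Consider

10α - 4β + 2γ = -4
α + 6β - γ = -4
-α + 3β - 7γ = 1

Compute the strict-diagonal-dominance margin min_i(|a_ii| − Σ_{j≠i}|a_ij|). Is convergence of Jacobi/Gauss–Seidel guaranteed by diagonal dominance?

3

row 1: |10| − (4+2) = 4
row 2: |6| − (1+1) = 4
row 3: |-7| − (1+3) = 3
minimum over rows = 3 → strictly diagonally dominant (convergence guaranteed)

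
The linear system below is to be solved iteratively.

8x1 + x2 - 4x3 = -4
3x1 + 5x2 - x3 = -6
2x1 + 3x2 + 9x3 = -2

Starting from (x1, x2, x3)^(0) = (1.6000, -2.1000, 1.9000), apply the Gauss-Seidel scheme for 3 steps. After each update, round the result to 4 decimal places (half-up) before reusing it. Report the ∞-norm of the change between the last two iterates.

0.0424

Iteration 1:
  x1 = (-4 - (1)·-2.1000 - (-4)·1.9000) / (8) = 0.7125
  x2 = (-6 - (3)·0.7125 - (-1)·1.9000) / (5) = -1.2475
  x3 = (-2 - (2)·0.7125 - (3)·-1.2475) / (9) = 0.0353
Iteration 2:
  x1 = (-4 - (1)·-1.2475 - (-4)·0.0353) / (8) = -0.3264
  x2 = (-6 - (3)·-0.3264 - (-1)·0.0353) / (5) = -0.9971
  x3 = (-2 - (2)·-0.3264 - (3)·-0.9971) / (9) = 0.1827
Iteration 3:
  x1 = (-4 - (1)·-0.9971 - (-4)·0.1827) / (8) = -0.2840
  x2 = (-6 - (3)·-0.2840 - (-1)·0.1827) / (5) = -0.9931
  x3 = (-2 - (2)·-0.2840 - (3)·-0.9931) / (9) = 0.1719
Change: (0.0424, 0.0040, -0.0108) → max |·| = 0.0424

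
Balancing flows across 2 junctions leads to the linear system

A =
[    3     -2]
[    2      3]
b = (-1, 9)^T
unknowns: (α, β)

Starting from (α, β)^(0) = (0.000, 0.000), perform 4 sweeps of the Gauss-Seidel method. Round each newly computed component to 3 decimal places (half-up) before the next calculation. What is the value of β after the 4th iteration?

Iteration 1:
  α = (-1 - (-2)·0.000) / (3) = -0.333
  β = (9 - (2)·-0.333) / (3) = 3.222
Iteration 2:
  α = (-1 - (-2)·3.222) / (3) = 1.815
  β = (9 - (2)·1.815) / (3) = 1.790
Iteration 3:
  α = (-1 - (-2)·1.790) / (3) = 0.860
  β = (9 - (2)·0.860) / (3) = 2.427
Iteration 4:
  α = (-1 - (-2)·2.427) / (3) = 1.285
  β = (9 - (2)·1.285) / (3) = 2.143

2.143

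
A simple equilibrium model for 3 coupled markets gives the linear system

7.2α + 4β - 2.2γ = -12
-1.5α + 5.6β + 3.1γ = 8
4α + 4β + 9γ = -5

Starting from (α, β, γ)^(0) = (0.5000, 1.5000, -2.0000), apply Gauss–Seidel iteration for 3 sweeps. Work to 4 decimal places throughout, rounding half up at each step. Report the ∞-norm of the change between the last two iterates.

0.6254

Iteration 1:
  α = (-12 - (4)·1.5000 - (-2.2)·-2.0000) / (7.2) = -3.1111
  β = (8 - (-1.5)·-3.1111 - (3.1)·-2.0000) / (5.6) = 1.7024
  γ = (-5 - (4)·-3.1111 - (4)·1.7024) / (9) = 0.0705
Iteration 2:
  α = (-12 - (4)·1.7024 - (-2.2)·0.0705) / (7.2) = -2.5909
  β = (8 - (-1.5)·-2.5909 - (3.1)·0.0705) / (5.6) = 0.6956
  γ = (-5 - (4)·-2.5909 - (4)·0.6956) / (9) = 0.2868
Iteration 3:
  α = (-12 - (4)·0.6956 - (-2.2)·0.2868) / (7.2) = -1.9655
  β = (8 - (-1.5)·-1.9655 - (3.1)·0.2868) / (5.6) = 0.7433
  γ = (-5 - (4)·-1.9655 - (4)·0.7433) / (9) = -0.0124
Change: (0.6254, 0.0477, -0.2992) → max |·| = 0.6254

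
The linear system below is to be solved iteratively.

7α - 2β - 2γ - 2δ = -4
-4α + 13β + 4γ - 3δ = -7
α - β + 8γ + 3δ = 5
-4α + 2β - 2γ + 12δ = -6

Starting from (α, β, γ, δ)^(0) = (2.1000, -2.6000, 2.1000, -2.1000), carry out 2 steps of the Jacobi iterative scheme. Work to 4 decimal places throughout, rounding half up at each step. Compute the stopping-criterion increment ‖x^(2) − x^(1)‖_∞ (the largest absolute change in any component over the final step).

1.6134

Iteration 1:
  α = (-4 - (-2)·-2.6000 - (-2)·2.1000 - (-2)·-2.1000) / (7) = -1.3143
  β = (-7 - (-4)·2.1000 - (4)·2.1000 - (-3)·-2.1000) / (13) = -1.0231
  γ = (5 - (1)·2.1000 - (-1)·-2.6000 - (3)·-2.1000) / (8) = 0.8250
  δ = (-6 - (-4)·2.1000 - (2)·-2.6000 - (-2)·2.1000) / (12) = 0.9833
Iteration 2:
  α = (-4 - (-2)·-1.0231 - (-2)·0.8250 - (-2)·0.9833) / (7) = -0.3471
  β = (-7 - (-4)·-1.3143 - (4)·0.8250 - (-3)·0.9833) / (13) = -0.9698
  γ = (5 - (1)·-1.3143 - (-1)·-1.0231 - (3)·0.9833) / (8) = 0.2927
  δ = (-6 - (-4)·-1.3143 - (2)·-1.0231 - (-2)·0.8250) / (12) = -0.6301
Change: (0.9672, 0.0533, -0.5323, -1.6134) → max |·| = 1.6134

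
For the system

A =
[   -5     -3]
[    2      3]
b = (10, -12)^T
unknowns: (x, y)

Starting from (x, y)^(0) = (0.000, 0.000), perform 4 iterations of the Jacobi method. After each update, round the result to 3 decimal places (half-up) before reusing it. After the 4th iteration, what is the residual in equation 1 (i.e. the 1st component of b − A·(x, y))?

Iteration 1:
  x = (10 - (-3)·0.000) / (-5) = -2.000
  y = (-12 - (2)·0.000) / (3) = -4.000
Iteration 2:
  x = (10 - (-3)·-4.000) / (-5) = 0.400
  y = (-12 - (2)·-2.000) / (3) = -2.667
Iteration 3:
  x = (10 - (-3)·-2.667) / (-5) = -0.400
  y = (-12 - (2)·0.400) / (3) = -4.267
Iteration 4:
  x = (10 - (-3)·-4.267) / (-5) = 0.560
  y = (-12 - (2)·-0.400) / (3) = -3.733
Residual b − A·x = (1.601, -1.921)

1.601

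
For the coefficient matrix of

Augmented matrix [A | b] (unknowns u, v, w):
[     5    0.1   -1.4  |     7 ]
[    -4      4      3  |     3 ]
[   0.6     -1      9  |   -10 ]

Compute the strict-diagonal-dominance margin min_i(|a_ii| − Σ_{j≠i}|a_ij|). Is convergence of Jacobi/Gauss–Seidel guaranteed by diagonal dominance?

-3

row 1: |5| − (0.1+1.4) = 3.5
row 2: |4| − (4+3) = -3
row 3: |9| − (0.6+1) = 7.4
minimum over rows = -3 → not strictly diagonally dominant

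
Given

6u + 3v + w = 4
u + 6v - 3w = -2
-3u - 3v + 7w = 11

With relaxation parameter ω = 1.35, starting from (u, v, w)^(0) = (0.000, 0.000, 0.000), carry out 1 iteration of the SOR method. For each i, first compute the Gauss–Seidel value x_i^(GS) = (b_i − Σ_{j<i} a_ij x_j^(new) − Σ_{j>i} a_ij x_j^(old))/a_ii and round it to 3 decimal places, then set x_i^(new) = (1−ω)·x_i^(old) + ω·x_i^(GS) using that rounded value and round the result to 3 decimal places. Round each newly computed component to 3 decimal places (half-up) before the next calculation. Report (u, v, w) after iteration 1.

(0.900, -0.652, 2.265)

Iteration 1:
  u: GS value = (4 - (3)·0.000 - (1)·0.000) / (6) = 0.667;  u ← (1−ω)·0.000 + ω·0.667 = 0.900
  v: GS value = (-2 - (1)·0.900 - (-3)·0.000) / (6) = -0.483;  v ← (1−ω)·0.000 + ω·-0.483 = -0.652
  w: GS value = (11 - (-3)·0.900 - (-3)·-0.652) / (7) = 1.678;  w ← (1−ω)·0.000 + ω·1.678 = 2.265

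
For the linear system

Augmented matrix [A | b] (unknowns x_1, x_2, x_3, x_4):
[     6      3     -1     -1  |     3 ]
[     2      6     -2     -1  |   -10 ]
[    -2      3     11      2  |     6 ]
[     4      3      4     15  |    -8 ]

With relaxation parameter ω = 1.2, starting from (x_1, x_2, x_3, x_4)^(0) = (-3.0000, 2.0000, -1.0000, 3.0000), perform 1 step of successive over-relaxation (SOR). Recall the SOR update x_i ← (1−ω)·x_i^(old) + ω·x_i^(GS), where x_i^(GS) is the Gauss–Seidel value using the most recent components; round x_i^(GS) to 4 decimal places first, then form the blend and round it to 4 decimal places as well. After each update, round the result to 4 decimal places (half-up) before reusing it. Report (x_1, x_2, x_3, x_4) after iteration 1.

Iteration 1:
  x_1: GS value = (3 - (3)·2.0000 - (-1)·-1.0000 - (-1)·3.0000) / (6) = -0.1667;  x_1 ← (1−ω)·-3.0000 + ω·-0.1667 = 0.4000
  x_2: GS value = (-10 - (2)·0.4000 - (-2)·-1.0000 - (-1)·3.0000) / (6) = -1.6333;  x_2 ← (1−ω)·2.0000 + ω·-1.6333 = -2.3600
  x_3: GS value = (6 - (-2)·0.4000 - (3)·-2.3600 - (2)·3.0000) / (11) = 0.7164;  x_3 ← (1−ω)·-1.0000 + ω·0.7164 = 1.0597
  x_4: GS value = (-8 - (4)·0.4000 - (3)·-2.3600 - (4)·1.0597) / (15) = -0.4506;  x_4 ← (1−ω)·3.0000 + ω·-0.4506 = -1.1407

(0.4000, -2.3600, 1.0597, -1.1407)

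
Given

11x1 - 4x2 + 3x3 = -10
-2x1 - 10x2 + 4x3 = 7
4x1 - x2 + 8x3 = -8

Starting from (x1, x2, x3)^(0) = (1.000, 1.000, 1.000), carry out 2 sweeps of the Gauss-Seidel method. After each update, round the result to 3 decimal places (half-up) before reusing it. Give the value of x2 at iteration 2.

-0.785

Iteration 1:
  x1 = (-10 - (-4)·1.000 - (3)·1.000) / (11) = -0.818
  x2 = (7 - (-2)·-0.818 - (4)·1.000) / (-10) = -0.136
  x3 = (-8 - (4)·-0.818 - (-1)·-0.136) / (8) = -0.608
Iteration 2:
  x1 = (-10 - (-4)·-0.136 - (3)·-0.608) / (11) = -0.793
  x2 = (7 - (-2)·-0.793 - (4)·-0.608) / (-10) = -0.785
  x3 = (-8 - (4)·-0.793 - (-1)·-0.785) / (8) = -0.702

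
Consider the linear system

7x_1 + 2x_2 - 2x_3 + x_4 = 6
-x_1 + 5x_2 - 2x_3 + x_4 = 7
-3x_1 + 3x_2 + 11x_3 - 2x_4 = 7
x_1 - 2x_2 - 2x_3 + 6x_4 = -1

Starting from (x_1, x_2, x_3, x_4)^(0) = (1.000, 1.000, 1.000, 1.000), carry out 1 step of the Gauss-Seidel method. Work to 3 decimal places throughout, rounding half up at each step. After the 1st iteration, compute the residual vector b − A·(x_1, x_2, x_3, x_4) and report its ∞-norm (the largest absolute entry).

Iteration 1:
  x_1 = (6 - (2)·1.000 - (-2)·1.000 - (1)·1.000) / (7) = 0.714
  x_2 = (7 - (-1)·0.714 - (-2)·1.000 - (1)·1.000) / (5) = 1.743
  x_3 = (7 - (-3)·0.714 - (3)·1.743 - (-2)·1.000) / (11) = 0.538
  x_4 = (-1 - (1)·0.714 - (-2)·1.743 - (-2)·0.538) / (6) = 0.475
Residual b − A·x = (-1.883, -0.400, -1.055, -0.002); ∞-norm = 1.883

1.883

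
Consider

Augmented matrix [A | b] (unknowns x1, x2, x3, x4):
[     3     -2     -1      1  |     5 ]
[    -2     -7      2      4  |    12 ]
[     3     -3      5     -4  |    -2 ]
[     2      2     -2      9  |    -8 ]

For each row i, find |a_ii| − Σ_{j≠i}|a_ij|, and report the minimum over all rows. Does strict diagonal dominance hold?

-5

row 1: |3| − (2+1+1) = -1
row 2: |-7| − (2+2+4) = -1
row 3: |5| − (3+3+4) = -5
row 4: |9| − (2+2+2) = 3
minimum over rows = -5 → not strictly diagonally dominant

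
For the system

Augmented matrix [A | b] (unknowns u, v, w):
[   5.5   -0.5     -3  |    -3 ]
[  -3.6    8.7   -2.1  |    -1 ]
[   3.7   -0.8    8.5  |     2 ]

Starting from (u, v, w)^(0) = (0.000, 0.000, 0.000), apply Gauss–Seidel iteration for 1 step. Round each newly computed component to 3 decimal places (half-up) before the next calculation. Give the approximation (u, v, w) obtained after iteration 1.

Iteration 1:
  u = (-3 - (-0.5)·0.000 - (-3)·0.000) / (5.5) = -0.545
  v = (-1 - (-3.6)·-0.545 - (-2.1)·0.000) / (8.7) = -0.340
  w = (2 - (3.7)·-0.545 - (-0.8)·-0.340) / (8.5) = 0.441

(-0.545, -0.340, 0.441)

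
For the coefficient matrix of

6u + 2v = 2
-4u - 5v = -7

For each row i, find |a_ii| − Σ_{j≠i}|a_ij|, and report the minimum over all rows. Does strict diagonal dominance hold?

1

row 1: |6| − (2) = 4
row 2: |-5| − (4) = 1
minimum over rows = 1 → strictly diagonally dominant (convergence guaranteed)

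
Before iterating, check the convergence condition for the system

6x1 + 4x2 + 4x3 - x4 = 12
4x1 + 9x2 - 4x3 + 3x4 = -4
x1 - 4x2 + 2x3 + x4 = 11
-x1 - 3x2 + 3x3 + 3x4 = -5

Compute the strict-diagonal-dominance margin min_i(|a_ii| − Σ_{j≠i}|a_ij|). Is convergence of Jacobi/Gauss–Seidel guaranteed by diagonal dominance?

row 1: |6| − (4+4+1) = -3
row 2: |9| − (4+4+3) = -2
row 3: |2| − (1+4+1) = -4
row 4: |3| − (1+3+3) = -4
minimum over rows = -4 → not strictly diagonally dominant

-4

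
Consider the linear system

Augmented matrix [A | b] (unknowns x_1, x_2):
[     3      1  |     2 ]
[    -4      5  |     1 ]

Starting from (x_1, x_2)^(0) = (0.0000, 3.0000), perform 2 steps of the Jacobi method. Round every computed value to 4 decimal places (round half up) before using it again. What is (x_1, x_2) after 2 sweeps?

(0.6000, -0.0666)

Iteration 1:
  x_1 = (2 - (1)·3.0000) / (3) = -0.3333
  x_2 = (1 - (-4)·0.0000) / (5) = 0.2000
Iteration 2:
  x_1 = (2 - (1)·0.2000) / (3) = 0.6000
  x_2 = (1 - (-4)·-0.3333) / (5) = -0.0666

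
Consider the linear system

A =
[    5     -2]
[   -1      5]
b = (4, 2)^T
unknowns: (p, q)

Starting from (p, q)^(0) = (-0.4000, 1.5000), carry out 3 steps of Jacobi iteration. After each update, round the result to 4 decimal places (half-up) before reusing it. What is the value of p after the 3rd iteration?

Iteration 1:
  p = (4 - (-2)·1.5000) / (5) = 1.4000
  q = (2 - (-1)·-0.4000) / (5) = 0.3200
Iteration 2:
  p = (4 - (-2)·0.3200) / (5) = 0.9280
  q = (2 - (-1)·1.4000) / (5) = 0.6800
Iteration 3:
  p = (4 - (-2)·0.6800) / (5) = 1.0720
  q = (2 - (-1)·0.9280) / (5) = 0.5856

1.0720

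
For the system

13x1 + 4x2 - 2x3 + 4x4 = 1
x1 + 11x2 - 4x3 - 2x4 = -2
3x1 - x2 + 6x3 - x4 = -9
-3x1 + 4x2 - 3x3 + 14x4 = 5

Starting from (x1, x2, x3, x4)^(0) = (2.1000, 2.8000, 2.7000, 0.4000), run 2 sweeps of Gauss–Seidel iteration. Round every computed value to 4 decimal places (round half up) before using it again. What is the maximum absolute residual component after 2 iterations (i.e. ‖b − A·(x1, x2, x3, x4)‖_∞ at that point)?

Iteration 1:
  x1 = (1 - (4)·2.8000 - (-2)·2.7000 - (4)·0.4000) / (13) = -0.4923
  x2 = (-2 - (1)·-0.4923 - (-4)·2.7000 - (-2)·0.4000) / (11) = 0.9175
  x3 = (-9 - (3)·-0.4923 - (-1)·0.9175 - (-1)·0.4000) / (6) = -1.0343
  x4 = (5 - (-3)·-0.4923 - (4)·0.9175 - (-3)·-1.0343) / (14) = -0.2321
Iteration 2:
  x1 = (1 - (4)·0.9175 - (-2)·-1.0343 - (4)·-0.2321) / (13) = -0.2931
  x2 = (-2 - (1)·-0.2931 - (-4)·-1.0343 - (-2)·-0.2321) / (11) = -0.5735
  x3 = (-9 - (3)·-0.2931 - (-1)·-0.5735 - (-1)·-0.2321) / (6) = -1.4877
  x4 = (5 - (-3)·-0.2931 - (4)·-0.5735 - (-3)·-1.4877) / (14) = 0.1394
Residual b − A·x = (3.5713, -1.0704, 0.3714, 0.0000); ∞-norm = 3.5713

3.5713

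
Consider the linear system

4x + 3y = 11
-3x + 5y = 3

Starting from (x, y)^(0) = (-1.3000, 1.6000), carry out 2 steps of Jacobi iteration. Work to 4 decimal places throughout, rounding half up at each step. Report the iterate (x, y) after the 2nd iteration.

Iteration 1:
  x = (11 - (3)·1.6000) / (4) = 1.5500
  y = (3 - (-3)·-1.3000) / (5) = -0.1800
Iteration 2:
  x = (11 - (3)·-0.1800) / (4) = 2.8850
  y = (3 - (-3)·1.5500) / (5) = 1.5300

(2.8850, 1.5300)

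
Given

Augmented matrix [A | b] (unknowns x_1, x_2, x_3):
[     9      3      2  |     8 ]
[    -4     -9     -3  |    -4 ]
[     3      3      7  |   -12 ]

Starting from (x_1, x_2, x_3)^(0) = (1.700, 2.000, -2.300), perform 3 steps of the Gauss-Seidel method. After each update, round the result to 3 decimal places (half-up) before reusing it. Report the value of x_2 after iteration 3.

0.750

Iteration 1:
  x_1 = (8 - (3)·2.000 - (2)·-2.300) / (9) = 0.733
  x_2 = (-4 - (-4)·0.733 - (-3)·-2.300) / (-9) = 0.885
  x_3 = (-12 - (3)·0.733 - (3)·0.885) / (7) = -2.408
Iteration 2:
  x_1 = (8 - (3)·0.885 - (2)·-2.408) / (9) = 1.129
  x_2 = (-4 - (-4)·1.129 - (-3)·-2.408) / (-9) = 0.745
  x_3 = (-12 - (3)·1.129 - (3)·0.745) / (7) = -2.517
Iteration 3:
  x_1 = (8 - (3)·0.745 - (2)·-2.517) / (9) = 1.200
  x_2 = (-4 - (-4)·1.200 - (-3)·-2.517) / (-9) = 0.750
  x_3 = (-12 - (3)·1.200 - (3)·0.750) / (7) = -2.550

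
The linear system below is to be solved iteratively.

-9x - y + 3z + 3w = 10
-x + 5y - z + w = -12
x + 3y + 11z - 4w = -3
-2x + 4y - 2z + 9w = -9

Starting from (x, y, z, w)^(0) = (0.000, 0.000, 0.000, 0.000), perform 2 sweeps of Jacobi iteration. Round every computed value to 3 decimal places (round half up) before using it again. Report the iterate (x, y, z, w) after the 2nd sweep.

Iteration 1:
  x = (10 - (-1)·0.000 - (3)·0.000 - (3)·0.000) / (-9) = -1.111
  y = (-12 - (-1)·0.000 - (-1)·0.000 - (1)·0.000) / (5) = -2.400
  z = (-3 - (1)·0.000 - (3)·0.000 - (-4)·0.000) / (11) = -0.273
  w = (-9 - (-2)·0.000 - (4)·0.000 - (-2)·0.000) / (9) = -1.000
Iteration 2:
  x = (10 - (-1)·-2.400 - (3)·-0.273 - (3)·-1.000) / (-9) = -1.269
  y = (-12 - (-1)·-1.111 - (-1)·-0.273 - (1)·-1.000) / (5) = -2.477
  z = (-3 - (1)·-1.111 - (3)·-2.400 - (-4)·-1.000) / (11) = 0.119
  w = (-9 - (-2)·-1.111 - (4)·-2.400 - (-2)·-0.273) / (9) = -0.241

(-1.269, -2.477, 0.119, -0.241)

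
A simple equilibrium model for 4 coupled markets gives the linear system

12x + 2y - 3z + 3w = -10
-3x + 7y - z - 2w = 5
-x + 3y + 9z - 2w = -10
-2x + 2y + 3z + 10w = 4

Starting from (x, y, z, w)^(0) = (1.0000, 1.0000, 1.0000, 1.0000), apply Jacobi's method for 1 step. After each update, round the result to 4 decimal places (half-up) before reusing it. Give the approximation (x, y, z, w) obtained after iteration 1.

(-1.0000, 1.5714, -1.1111, 0.1000)

Iteration 1:
  x = (-10 - (2)·1.0000 - (-3)·1.0000 - (3)·1.0000) / (12) = -1.0000
  y = (5 - (-3)·1.0000 - (-1)·1.0000 - (-2)·1.0000) / (7) = 1.5714
  z = (-10 - (-1)·1.0000 - (3)·1.0000 - (-2)·1.0000) / (9) = -1.1111
  w = (4 - (-2)·1.0000 - (2)·1.0000 - (3)·1.0000) / (10) = 0.1000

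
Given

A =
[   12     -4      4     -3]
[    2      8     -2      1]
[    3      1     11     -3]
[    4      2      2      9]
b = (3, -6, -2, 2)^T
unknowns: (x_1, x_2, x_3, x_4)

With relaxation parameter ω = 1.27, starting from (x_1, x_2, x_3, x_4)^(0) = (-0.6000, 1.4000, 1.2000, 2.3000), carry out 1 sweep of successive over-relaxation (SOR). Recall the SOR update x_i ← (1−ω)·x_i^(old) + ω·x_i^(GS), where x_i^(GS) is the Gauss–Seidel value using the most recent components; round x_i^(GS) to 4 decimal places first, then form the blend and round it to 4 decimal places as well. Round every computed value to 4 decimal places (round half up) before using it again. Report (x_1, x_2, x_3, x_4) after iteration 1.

(1.2945, -1.7256, -0.0074, -0.5804)

Iteration 1:
  x_1: GS value = (3 - (-4)·1.4000 - (4)·1.2000 - (-3)·2.3000) / (12) = 0.8917;  x_1 ← (1−ω)·-0.6000 + ω·0.8917 = 1.2945
  x_2: GS value = (-6 - (2)·1.2945 - (-2)·1.2000 - (1)·2.3000) / (8) = -1.0611;  x_2 ← (1−ω)·1.4000 + ω·-1.0611 = -1.7256
  x_3: GS value = (-2 - (3)·1.2945 - (1)·-1.7256 - (-3)·2.3000) / (11) = 0.2493;  x_3 ← (1−ω)·1.2000 + ω·0.2493 = -0.0074
  x_4: GS value = (2 - (4)·1.2945 - (2)·-1.7256 - (2)·-0.0074) / (9) = 0.0320;  x_4 ← (1−ω)·2.3000 + ω·0.0320 = -0.5804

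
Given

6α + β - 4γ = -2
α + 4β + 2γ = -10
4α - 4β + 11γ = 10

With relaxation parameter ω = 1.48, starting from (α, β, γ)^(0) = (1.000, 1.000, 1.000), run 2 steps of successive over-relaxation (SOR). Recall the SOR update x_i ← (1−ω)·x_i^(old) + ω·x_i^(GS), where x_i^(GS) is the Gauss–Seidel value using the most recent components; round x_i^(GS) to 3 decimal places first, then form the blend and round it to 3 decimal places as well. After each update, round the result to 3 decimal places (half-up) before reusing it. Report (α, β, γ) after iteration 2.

Iteration 1:
  α: GS value = (-2 - (1)·1.000 - (-4)·1.000) / (6) = 0.167;  α ← (1−ω)·1.000 + ω·0.167 = -0.233
  β: GS value = (-10 - (1)·-0.233 - (2)·1.000) / (4) = -2.942;  β ← (1−ω)·1.000 + ω·-2.942 = -4.834
  γ: GS value = (10 - (4)·-0.233 - (-4)·-4.834) / (11) = -0.764;  γ ← (1−ω)·1.000 + ω·-0.764 = -1.611
Iteration 2:
  α: GS value = (-2 - (1)·-4.834 - (-4)·-1.611) / (6) = -0.602;  α ← (1−ω)·-0.233 + ω·-0.602 = -0.779
  β: GS value = (-10 - (1)·-0.779 - (2)·-1.611) / (4) = -1.500;  β ← (1−ω)·-4.834 + ω·-1.500 = 0.100
  γ: GS value = (10 - (4)·-0.779 - (-4)·0.100) / (11) = 1.229;  γ ← (1−ω)·-1.611 + ω·1.229 = 2.592

(-0.779, 0.100, 2.592)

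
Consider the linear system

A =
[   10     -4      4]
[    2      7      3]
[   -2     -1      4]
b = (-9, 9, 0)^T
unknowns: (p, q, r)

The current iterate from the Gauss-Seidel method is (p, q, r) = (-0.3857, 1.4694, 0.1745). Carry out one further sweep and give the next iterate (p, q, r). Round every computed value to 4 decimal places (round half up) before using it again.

(-0.3820, 1.3201, 0.1390)

One sweep:
  p = (-9 - (-4)·1.4694 - (4)·0.1745) / (10) = -0.3820
  q = (9 - (2)·-0.3820 - (3)·0.1745) / (7) = 1.3201
  r = (0 - (-2)·-0.3820 - (-1)·1.3201) / (4) = 0.1390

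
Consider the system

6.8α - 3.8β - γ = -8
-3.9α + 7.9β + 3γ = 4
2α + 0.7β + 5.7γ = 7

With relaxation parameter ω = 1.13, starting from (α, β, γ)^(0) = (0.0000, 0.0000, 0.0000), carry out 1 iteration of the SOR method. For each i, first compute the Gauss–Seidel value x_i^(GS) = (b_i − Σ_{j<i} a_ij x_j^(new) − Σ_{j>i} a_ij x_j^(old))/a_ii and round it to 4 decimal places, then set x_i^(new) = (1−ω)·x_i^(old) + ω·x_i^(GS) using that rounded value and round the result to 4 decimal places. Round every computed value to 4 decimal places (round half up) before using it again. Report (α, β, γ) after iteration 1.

(-1.3294, -0.1695, 1.9383)

Iteration 1:
  α: GS value = (-8 - (-3.8)·0.0000 - (-1)·0.0000) / (6.8) = -1.1765;  α ← (1−ω)·0.0000 + ω·-1.1765 = -1.3294
  β: GS value = (4 - (-3.9)·-1.3294 - (3)·0.0000) / (7.9) = -0.1500;  β ← (1−ω)·0.0000 + ω·-0.1500 = -0.1695
  γ: GS value = (7 - (2)·-1.3294 - (0.7)·-0.1695) / (5.7) = 1.7153;  γ ← (1−ω)·0.0000 + ω·1.7153 = 1.9383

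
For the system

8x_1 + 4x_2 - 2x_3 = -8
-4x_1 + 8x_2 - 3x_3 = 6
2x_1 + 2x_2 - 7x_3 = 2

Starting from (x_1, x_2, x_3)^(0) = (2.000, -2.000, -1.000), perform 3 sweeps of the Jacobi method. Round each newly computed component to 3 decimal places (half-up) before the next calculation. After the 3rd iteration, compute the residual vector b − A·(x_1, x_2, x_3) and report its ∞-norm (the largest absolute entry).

1.184

Iteration 1:
  x_1 = (-8 - (4)·-2.000 - (-2)·-1.000) / (8) = -0.250
  x_2 = (6 - (-4)·2.000 - (-3)·-1.000) / (8) = 1.375
  x_3 = (2 - (2)·2.000 - (2)·-2.000) / (-7) = -0.286
Iteration 2:
  x_1 = (-8 - (4)·1.375 - (-2)·-0.286) / (8) = -1.759
  x_2 = (6 - (-4)·-0.250 - (-3)·-0.286) / (8) = 0.518
  x_3 = (2 - (2)·-0.250 - (2)·1.375) / (-7) = 0.036
Iteration 3:
  x_1 = (-8 - (4)·0.518 - (-2)·0.036) / (8) = -1.250
  x_2 = (6 - (-4)·-1.759 - (-3)·0.036) / (8) = -0.116
  x_3 = (2 - (2)·-1.759 - (2)·0.518) / (-7) = -0.640
Residual b − A·x = (1.184, 0.008, 0.252); ∞-norm = 1.184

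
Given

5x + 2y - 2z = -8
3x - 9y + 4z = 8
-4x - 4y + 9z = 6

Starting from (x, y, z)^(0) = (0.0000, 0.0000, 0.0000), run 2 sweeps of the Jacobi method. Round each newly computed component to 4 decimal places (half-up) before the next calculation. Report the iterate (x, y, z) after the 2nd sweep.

(-0.9778, -1.1259, -0.4395)

Iteration 1:
  x = (-8 - (2)·0.0000 - (-2)·0.0000) / (5) = -1.6000
  y = (8 - (3)·0.0000 - (4)·0.0000) / (-9) = -0.8889
  z = (6 - (-4)·0.0000 - (-4)·0.0000) / (9) = 0.6667
Iteration 2:
  x = (-8 - (2)·-0.8889 - (-2)·0.6667) / (5) = -0.9778
  y = (8 - (3)·-1.6000 - (4)·0.6667) / (-9) = -1.1259
  z = (6 - (-4)·-1.6000 - (-4)·-0.8889) / (9) = -0.4395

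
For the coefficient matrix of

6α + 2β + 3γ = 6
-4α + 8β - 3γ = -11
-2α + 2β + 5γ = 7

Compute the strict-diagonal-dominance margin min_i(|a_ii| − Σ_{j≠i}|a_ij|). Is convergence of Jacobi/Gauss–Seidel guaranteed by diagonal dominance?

1

row 1: |6| − (2+3) = 1
row 2: |8| − (4+3) = 1
row 3: |5| − (2+2) = 1
minimum over rows = 1 → strictly diagonally dominant (convergence guaranteed)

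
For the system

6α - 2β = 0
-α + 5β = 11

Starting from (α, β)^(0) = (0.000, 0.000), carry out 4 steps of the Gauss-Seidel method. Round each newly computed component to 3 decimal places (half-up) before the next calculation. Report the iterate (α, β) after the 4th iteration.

(0.785, 2.357)

Iteration 1:
  α = (0 - (-2)·0.000) / (6) = 0.000
  β = (11 - (-1)·0.000) / (5) = 2.200
Iteration 2:
  α = (0 - (-2)·2.200) / (6) = 0.733
  β = (11 - (-1)·0.733) / (5) = 2.347
Iteration 3:
  α = (0 - (-2)·2.347) / (6) = 0.782
  β = (11 - (-1)·0.782) / (5) = 2.356
Iteration 4:
  α = (0 - (-2)·2.356) / (6) = 0.785
  β = (11 - (-1)·0.785) / (5) = 2.357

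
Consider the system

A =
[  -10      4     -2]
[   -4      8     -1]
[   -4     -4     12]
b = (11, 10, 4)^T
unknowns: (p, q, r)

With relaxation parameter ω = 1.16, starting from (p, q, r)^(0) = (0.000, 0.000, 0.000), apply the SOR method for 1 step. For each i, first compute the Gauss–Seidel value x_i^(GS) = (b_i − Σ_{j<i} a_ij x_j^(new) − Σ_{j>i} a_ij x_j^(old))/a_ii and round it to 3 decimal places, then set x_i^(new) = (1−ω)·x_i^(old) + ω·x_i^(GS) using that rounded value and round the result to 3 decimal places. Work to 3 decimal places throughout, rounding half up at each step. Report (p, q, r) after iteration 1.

(-1.276, 0.710, 0.168)

Iteration 1:
  p: GS value = (11 - (4)·0.000 - (-2)·0.000) / (-10) = -1.100;  p ← (1−ω)·0.000 + ω·-1.100 = -1.276
  q: GS value = (10 - (-4)·-1.276 - (-1)·0.000) / (8) = 0.612;  q ← (1−ω)·0.000 + ω·0.612 = 0.710
  r: GS value = (4 - (-4)·-1.276 - (-4)·0.710) / (12) = 0.145;  r ← (1−ω)·0.000 + ω·0.145 = 0.168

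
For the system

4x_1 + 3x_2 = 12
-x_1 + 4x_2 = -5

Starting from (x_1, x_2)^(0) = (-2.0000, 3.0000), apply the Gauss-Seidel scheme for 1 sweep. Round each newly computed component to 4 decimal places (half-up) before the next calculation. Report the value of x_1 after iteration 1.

0.7500

Iteration 1:
  x_1 = (12 - (3)·3.0000) / (4) = 0.7500
  x_2 = (-5 - (-1)·0.7500) / (4) = -1.0625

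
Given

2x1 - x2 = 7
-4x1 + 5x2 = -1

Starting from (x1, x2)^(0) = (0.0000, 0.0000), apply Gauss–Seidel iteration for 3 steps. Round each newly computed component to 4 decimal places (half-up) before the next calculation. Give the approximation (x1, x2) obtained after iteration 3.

Iteration 1:
  x1 = (7 - (-1)·0.0000) / (2) = 3.5000
  x2 = (-1 - (-4)·3.5000) / (5) = 2.6000
Iteration 2:
  x1 = (7 - (-1)·2.6000) / (2) = 4.8000
  x2 = (-1 - (-4)·4.8000) / (5) = 3.6400
Iteration 3:
  x1 = (7 - (-1)·3.6400) / (2) = 5.3200
  x2 = (-1 - (-4)·5.3200) / (5) = 4.0560

(5.3200, 4.0560)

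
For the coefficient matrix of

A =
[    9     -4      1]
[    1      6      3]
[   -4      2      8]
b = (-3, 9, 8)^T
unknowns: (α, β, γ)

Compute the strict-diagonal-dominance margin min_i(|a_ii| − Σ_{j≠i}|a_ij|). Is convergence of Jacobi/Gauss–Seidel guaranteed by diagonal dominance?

row 1: |9| − (4+1) = 4
row 2: |6| − (1+3) = 2
row 3: |8| − (4+2) = 2
minimum over rows = 2 → strictly diagonally dominant (convergence guaranteed)

2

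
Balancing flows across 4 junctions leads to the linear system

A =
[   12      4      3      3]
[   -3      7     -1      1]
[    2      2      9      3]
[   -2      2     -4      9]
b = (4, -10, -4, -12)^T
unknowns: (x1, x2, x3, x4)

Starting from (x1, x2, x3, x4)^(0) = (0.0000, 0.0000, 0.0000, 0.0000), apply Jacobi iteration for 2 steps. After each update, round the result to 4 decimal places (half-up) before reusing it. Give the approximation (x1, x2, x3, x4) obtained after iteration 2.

(1.2540, -1.1587, 0.2434, -1.1393)

Iteration 1:
  x1 = (4 - (4)·0.0000 - (3)·0.0000 - (3)·0.0000) / (12) = 0.3333
  x2 = (-10 - (-3)·0.0000 - (-1)·0.0000 - (1)·0.0000) / (7) = -1.4286
  x3 = (-4 - (2)·0.0000 - (2)·0.0000 - (3)·0.0000) / (9) = -0.4444
  x4 = (-12 - (-2)·0.0000 - (2)·0.0000 - (-4)·0.0000) / (9) = -1.3333
Iteration 2:
  x1 = (4 - (4)·-1.4286 - (3)·-0.4444 - (3)·-1.3333) / (12) = 1.2540
  x2 = (-10 - (-3)·0.3333 - (-1)·-0.4444 - (1)·-1.3333) / (7) = -1.1587
  x3 = (-4 - (2)·0.3333 - (2)·-1.4286 - (3)·-1.3333) / (9) = 0.2434
  x4 = (-12 - (-2)·0.3333 - (2)·-1.4286 - (-4)·-0.4444) / (9) = -1.1393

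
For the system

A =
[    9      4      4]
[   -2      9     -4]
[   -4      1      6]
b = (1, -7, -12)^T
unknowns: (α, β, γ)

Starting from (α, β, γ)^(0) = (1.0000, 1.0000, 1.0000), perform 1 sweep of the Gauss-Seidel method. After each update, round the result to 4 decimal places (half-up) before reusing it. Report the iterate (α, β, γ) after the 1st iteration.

Iteration 1:
  α = (1 - (4)·1.0000 - (4)·1.0000) / (9) = -0.7778
  β = (-7 - (-2)·-0.7778 - (-4)·1.0000) / (9) = -0.5062
  γ = (-12 - (-4)·-0.7778 - (1)·-0.5062) / (6) = -2.4342

(-0.7778, -0.5062, -2.4342)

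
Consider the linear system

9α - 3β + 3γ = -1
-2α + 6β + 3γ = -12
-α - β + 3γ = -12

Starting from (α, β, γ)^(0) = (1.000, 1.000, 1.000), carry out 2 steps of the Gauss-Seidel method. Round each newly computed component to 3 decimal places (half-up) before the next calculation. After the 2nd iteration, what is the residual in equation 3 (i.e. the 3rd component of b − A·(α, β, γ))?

0.001

Iteration 1:
  α = (-1 - (-3)·1.000 - (3)·1.000) / (9) = -0.111
  β = (-12 - (-2)·-0.111 - (3)·1.000) / (6) = -2.537
  γ = (-12 - (-1)·-0.111 - (-1)·-2.537) / (3) = -4.883
Iteration 2:
  α = (-1 - (-3)·-2.537 - (3)·-4.883) / (9) = 0.671
  β = (-12 - (-2)·0.671 - (3)·-4.883) / (6) = 0.665
  γ = (-12 - (-1)·0.671 - (-1)·0.665) / (3) = -3.555
Residual b − A·x = (5.621, -3.983, 0.001)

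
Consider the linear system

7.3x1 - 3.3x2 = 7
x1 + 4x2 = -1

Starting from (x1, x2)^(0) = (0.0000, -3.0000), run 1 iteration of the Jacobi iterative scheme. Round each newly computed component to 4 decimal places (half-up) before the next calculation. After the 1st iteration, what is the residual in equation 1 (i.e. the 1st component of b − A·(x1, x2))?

Iteration 1:
  x1 = (7 - (-3.3)·-3.0000) / (7.3) = -0.3973
  x2 = (-1 - (1)·0.0000) / (4) = -0.2500
Residual b − A·x = (9.0753, 0.3973)

9.0753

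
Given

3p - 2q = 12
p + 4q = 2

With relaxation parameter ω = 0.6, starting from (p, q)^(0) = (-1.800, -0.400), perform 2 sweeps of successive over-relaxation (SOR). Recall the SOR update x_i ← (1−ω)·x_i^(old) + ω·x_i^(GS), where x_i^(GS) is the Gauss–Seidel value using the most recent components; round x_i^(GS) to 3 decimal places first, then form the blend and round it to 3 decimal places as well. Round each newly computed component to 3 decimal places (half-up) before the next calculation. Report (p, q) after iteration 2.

Iteration 1:
  p: GS value = (12 - (-2)·-0.400) / (3) = 3.733;  p ← (1−ω)·-1.800 + ω·3.733 = 1.520
  q: GS value = (2 - (1)·1.520) / (4) = 0.120;  q ← (1−ω)·-0.400 + ω·0.120 = -0.088
Iteration 2:
  p: GS value = (12 - (-2)·-0.088) / (3) = 3.941;  p ← (1−ω)·1.520 + ω·3.941 = 2.973
  q: GS value = (2 - (1)·2.973) / (4) = -0.243;  q ← (1−ω)·-0.088 + ω·-0.243 = -0.181

(2.973, -0.181)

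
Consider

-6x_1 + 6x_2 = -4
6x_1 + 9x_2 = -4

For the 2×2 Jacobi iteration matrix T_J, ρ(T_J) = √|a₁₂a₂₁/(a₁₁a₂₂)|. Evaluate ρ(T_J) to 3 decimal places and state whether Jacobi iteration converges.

0.816

a₁₂a₂₁/(a₁₁a₂₂) = (6)·(6) / ((-6)·(9)) = -0.666667
ρ = √|-0.666667| = √0.666667 = 0.816
ρ < 1, so Jacobi converges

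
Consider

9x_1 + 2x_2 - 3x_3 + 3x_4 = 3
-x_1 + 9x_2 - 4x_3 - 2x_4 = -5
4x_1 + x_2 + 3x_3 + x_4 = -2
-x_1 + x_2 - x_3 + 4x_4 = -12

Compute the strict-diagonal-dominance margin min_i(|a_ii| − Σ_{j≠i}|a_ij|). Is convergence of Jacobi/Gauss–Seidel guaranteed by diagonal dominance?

row 1: |9| − (2+3+3) = 1
row 2: |9| − (1+4+2) = 2
row 3: |3| − (4+1+1) = -3
row 4: |4| − (1+1+1) = 1
minimum over rows = -3 → not strictly diagonally dominant

-3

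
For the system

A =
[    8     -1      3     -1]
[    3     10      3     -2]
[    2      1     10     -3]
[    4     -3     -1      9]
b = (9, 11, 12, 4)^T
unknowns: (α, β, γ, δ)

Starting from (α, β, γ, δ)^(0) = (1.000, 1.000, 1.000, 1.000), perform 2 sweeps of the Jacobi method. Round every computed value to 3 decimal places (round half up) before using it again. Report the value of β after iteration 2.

Iteration 1:
  α = (9 - (-1)·1.000 - (3)·1.000 - (-1)·1.000) / (8) = 1.000
  β = (11 - (3)·1.000 - (3)·1.000 - (-2)·1.000) / (10) = 0.700
  γ = (12 - (2)·1.000 - (1)·1.000 - (-3)·1.000) / (10) = 1.200
  δ = (4 - (4)·1.000 - (-3)·1.000 - (-1)·1.000) / (9) = 0.444
Iteration 2:
  α = (9 - (-1)·0.700 - (3)·1.200 - (-1)·0.444) / (8) = 0.818
  β = (11 - (3)·1.000 - (3)·1.200 - (-2)·0.444) / (10) = 0.529
  γ = (12 - (2)·1.000 - (1)·0.700 - (-3)·0.444) / (10) = 1.063
  δ = (4 - (4)·1.000 - (-3)·0.700 - (-1)·1.200) / (9) = 0.367

0.529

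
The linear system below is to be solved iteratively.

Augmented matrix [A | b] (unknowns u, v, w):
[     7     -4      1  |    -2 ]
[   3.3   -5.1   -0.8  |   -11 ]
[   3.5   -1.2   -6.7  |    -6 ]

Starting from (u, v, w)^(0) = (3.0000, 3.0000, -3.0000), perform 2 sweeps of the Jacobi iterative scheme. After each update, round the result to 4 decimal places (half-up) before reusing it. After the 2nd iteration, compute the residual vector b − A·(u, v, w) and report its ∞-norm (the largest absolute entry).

Iteration 1:
  u = (-2 - (-4)·3.0000 - (1)·-3.0000) / (7) = 1.8571
  v = (-11 - (3.3)·3.0000 - (-0.8)·-3.0000) / (-5.1) = 4.5686
  w = (-6 - (3.5)·3.0000 - (-1.2)·3.0000) / (-6.7) = 1.9254
Iteration 2:
  u = (-2 - (-4)·4.5686 - (1)·1.9254) / (7) = 2.0499
  v = (-11 - (3.3)·1.8571 - (-0.8)·1.9254) / (-5.1) = 3.0565
  w = (-6 - (3.5)·1.8571 - (-1.2)·4.5686) / (-6.7) = 1.0474
Residual b − A·x = (-5.1707, -1.3386, -2.4893); ∞-norm = 5.1707

5.1707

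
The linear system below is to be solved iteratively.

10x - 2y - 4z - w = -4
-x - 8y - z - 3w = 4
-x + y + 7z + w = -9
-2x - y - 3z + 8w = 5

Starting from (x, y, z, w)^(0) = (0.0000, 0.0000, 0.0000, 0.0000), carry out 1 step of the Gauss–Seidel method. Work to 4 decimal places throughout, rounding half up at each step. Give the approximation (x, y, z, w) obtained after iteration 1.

(-0.4000, -0.4500, -1.2786, -0.0107)

Iteration 1:
  x = (-4 - (-2)·0.0000 - (-4)·0.0000 - (-1)·0.0000) / (10) = -0.4000
  y = (4 - (-1)·-0.4000 - (-1)·0.0000 - (-3)·0.0000) / (-8) = -0.4500
  z = (-9 - (-1)·-0.4000 - (1)·-0.4500 - (1)·0.0000) / (7) = -1.2786
  w = (5 - (-2)·-0.4000 - (-1)·-0.4500 - (-3)·-1.2786) / (8) = -0.0107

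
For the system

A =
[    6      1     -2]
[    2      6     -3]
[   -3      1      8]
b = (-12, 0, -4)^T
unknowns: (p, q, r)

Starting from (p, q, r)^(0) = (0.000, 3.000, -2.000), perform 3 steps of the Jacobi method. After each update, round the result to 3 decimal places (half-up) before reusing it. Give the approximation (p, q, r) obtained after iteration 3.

Iteration 1:
  p = (-12 - (1)·3.000 - (-2)·-2.000) / (6) = -3.167
  q = (0 - (2)·0.000 - (-3)·-2.000) / (6) = -1.000
  r = (-4 - (-3)·0.000 - (1)·3.000) / (8) = -0.875
Iteration 2:
  p = (-12 - (1)·-1.000 - (-2)·-0.875) / (6) = -2.125
  q = (0 - (2)·-3.167 - (-3)·-0.875) / (6) = 0.618
  r = (-4 - (-3)·-3.167 - (1)·-1.000) / (8) = -1.563
Iteration 3:
  p = (-12 - (1)·0.618 - (-2)·-1.563) / (6) = -2.624
  q = (0 - (2)·-2.125 - (-3)·-1.563) / (6) = -0.073
  r = (-4 - (-3)·-2.125 - (1)·0.618) / (8) = -1.374

(-2.624, -0.073, -1.374)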